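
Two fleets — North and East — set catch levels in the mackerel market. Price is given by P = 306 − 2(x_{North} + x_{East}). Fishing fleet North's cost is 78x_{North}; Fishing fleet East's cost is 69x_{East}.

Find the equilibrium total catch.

Fishing fleet North's profit: π = x_{North}(306 − 2(x_{North} + x_{East})) − 78x_{North}.
∂π/∂x_{North} = 228 − 4x_{North} − 2x_{East} = 0, so x_{North} = 57 − 0.5x_{East}.
By the same steps for East: x_{East} = 59.25 − 0.5x_{North}.
Solving the two reaction functions simultaneously: (1 − (−0.5)(−0.5))x_{North} = 57 − 0.5·59.25, so 0.75x_{North} = 27.375 and x_{North} = 36.5.
Then x_{East} = 59.25 − 0.5·36.5 = 41.
Total catch: 36.5 + 41 = 77.5.

77.5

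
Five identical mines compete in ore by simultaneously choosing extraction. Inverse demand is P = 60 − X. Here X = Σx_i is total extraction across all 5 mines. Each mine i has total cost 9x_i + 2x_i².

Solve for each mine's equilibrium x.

A representative mine's profit is π_i = x_i(60 − X) − 9x_i − 2x_i², with X = x_i + Σ_{j≠i} x_j.
First-order condition: 51 − 6x_i − Σ_{j≠i} x_j = 0.
Imposing symmetry (x_j = x for all j) turns Σ_{j≠i} x_j into 4x, so 51 = 10x and x = 5.1.

5.1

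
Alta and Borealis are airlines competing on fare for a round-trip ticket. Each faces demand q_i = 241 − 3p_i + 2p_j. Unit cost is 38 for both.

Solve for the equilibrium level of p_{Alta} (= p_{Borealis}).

Alta's profit: π = (p_{Alta} − 38)(241 − 3p_{Alta} + 2p_{Borealis}).
∂π/∂p_{Alta} = 355 − 6p_{Alta} + 2p_{Borealis} = 0 ⇒ p_{Alta} = 355/6 + (1/3)p_{Borealis}.
By symmetry p_{Borealis} = p_{Alta}; substituting into the reaction function, (2/3)p_{Alta} = 355/6 and p_{Alta} = 88.75.

88.75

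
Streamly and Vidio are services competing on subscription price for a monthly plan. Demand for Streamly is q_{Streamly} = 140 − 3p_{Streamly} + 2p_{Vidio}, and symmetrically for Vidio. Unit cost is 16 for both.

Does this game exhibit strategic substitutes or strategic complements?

strategic complements

Streamly's profit: π = (p_{Streamly} − 16)(140 − 3p_{Streamly} + 2p_{Vidio}).
∂π/∂p_{Streamly} = 188 − 6p_{Streamly} + 2p_{Vidio} = 0 ⇒ p_{Streamly} = 94/3 + (1/3)p_{Vidio}.
The best-response slope dp_{Streamly}/dp_{Vidio} = 1/3 > 0: the reaction function is upward-sloping, so the choices are strategic complements.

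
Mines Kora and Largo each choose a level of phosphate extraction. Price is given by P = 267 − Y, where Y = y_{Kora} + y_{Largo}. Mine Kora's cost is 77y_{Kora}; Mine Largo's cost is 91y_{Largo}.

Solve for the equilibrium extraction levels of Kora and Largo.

68, 54

Mine Kora's profit: π = y_{Kora}(267 − (y_{Kora} + y_{Largo})) − 77y_{Kora}.
∂π/∂y_{Kora} = 190 − 2y_{Kora} − y_{Largo} = 0, so y_{Kora} = 95 − 0.5y_{Largo}.
By the same steps for Largo: y_{Largo} = 88 − 0.5y_{Kora}.
Solving the two reaction functions simultaneously: (1 − (−0.5)(−0.5))y_{Kora} = 95 − 0.5·88, so 0.75y_{Kora} = 51 and y_{Kora} = 68.
Then y_{Largo} = 88 − 0.5·68 = 54.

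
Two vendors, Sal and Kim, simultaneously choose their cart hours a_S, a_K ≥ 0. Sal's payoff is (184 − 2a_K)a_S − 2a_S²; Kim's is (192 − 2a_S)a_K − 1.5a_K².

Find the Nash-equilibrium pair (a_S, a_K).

Expanding Sal's payoff: 184a_S − 2a_Ka_S − 2a_S².
∂π/∂a_S = 184 − 2a_K − 4a_S = 0, so a_S = 46 − 0.5a_K.
Likewise for Kim: a_K = 64 − (2/3)a_S.
Solving the two reaction functions simultaneously: (1 − (−0.5)(−2/3))a_S = 46 − 0.5·64, so (2/3)a_S = 14 and a_S = 21.
Then a_K = 64 − (2/3)·21 = 50.

21, 50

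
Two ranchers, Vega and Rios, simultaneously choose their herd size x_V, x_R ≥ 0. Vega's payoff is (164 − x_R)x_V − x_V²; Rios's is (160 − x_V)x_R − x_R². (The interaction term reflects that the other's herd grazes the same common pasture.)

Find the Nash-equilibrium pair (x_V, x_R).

56, 52

Expanding Vega's payoff: 164x_V − x_Rx_V − x_V².
∂π/∂x_V = 164 − x_R − 2x_V = 0, so x_V = 82 − 0.5x_R.
Likewise for Rios: x_R = 80 − 0.5x_V.
Substituting the second reaction function into the first: x_V = 82 − 0.5(80 − 0.5x_V), which gives 0.75x_V = 42 ⇒ x_V = 56.
Then x_R = 80 − 0.5·56 = 52.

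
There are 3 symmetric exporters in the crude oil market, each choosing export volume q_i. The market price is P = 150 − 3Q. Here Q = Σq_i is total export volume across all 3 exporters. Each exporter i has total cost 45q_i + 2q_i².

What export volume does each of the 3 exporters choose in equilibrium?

A representative exporter's profit is π_i = q_i(150 − 3Q) − 45q_i − 2q_i², with Q = q_i + Σ_{j≠i} q_j.
First-order condition: 105 − 10q_i − 3Σ_{j≠i} q_j = 0.
With identical exporters, set every q_j = q: then 105 − 10q − 6q = 0, i.e. q = 105/16 = 6.5625.

6.5625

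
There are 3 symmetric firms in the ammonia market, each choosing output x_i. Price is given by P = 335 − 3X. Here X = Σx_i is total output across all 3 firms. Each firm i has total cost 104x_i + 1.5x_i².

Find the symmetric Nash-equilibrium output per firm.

A representative firm's profit is π_i = x_i(335 − 3X) − 104x_i − 1.5x_i², with X = x_i + Σ_{j≠i} x_j.
First-order condition: 231 − 9x_i − 3Σ_{j≠i} x_j = 0.
With identical firms, set every x_j = x: then 231 − 9x − 6x = 0, i.e. x = 231/15 = 15.4.

15.4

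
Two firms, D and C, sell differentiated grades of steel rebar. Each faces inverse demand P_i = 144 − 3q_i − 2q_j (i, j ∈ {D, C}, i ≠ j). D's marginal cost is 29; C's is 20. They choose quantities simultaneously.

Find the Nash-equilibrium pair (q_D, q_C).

13.8125, 16.0625

Firm D's profit: π = q_D(144 − 3q_D − 2q_C) − 29q_D.
∂π/∂q_D = 115 − 6q_D − 2q_C = 0 ⇒ q_D = 115/6 − (1/3)q_C.
Similarly q_C = 62/3 − (1/3)q_D.
Substituting the second reaction function into the first: q_D = 115/6 − (1/3)(62/3 − (1/3)q_D), which gives (8/9)q_D = 221/18 ⇒ q_D = 13.8125.
Then q_C = 62/3 − (1/3)·13.8125 = 16.0625.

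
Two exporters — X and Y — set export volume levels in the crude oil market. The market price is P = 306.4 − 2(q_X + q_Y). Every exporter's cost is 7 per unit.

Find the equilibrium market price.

106.8

Exporter X's profit: π = q_X(306.4 − 2(q_X + q_Y)) − 7q_X.
∂π/∂q_X = 299.4 − 4q_X − 2q_Y = 0, so q_X = 74.85 − 0.5q_Y.
The game is symmetric, so in equilibrium q_Y = q_X: the reaction function gives 1.5q_X = 74.85, hence q_X = 49.9.
Equilibrium price: P = 306.4 − 2·99.8 = 106.8.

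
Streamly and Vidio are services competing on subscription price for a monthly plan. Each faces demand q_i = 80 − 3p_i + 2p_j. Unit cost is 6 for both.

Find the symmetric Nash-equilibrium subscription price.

24.5

Streamly's profit: π = (p_{Streamly} − 6)(80 − 3p_{Streamly} + 2p_{Vidio}).
∂π/∂p_{Streamly} = 98 − 6p_{Streamly} + 2p_{Vidio} = 0 ⇒ p_{Streamly} = 49/3 + (1/3)p_{Vidio}.
By symmetry p_{Vidio} = p_{Streamly}; substituting into the reaction function, (2/3)p_{Streamly} = 49/3 and p_{Streamly} = 24.5.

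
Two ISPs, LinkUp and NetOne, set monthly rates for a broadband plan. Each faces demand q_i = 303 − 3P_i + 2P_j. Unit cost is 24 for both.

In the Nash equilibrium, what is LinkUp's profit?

14595.1875

LinkUp's profit: π = (P_{LinkUp} − 24)(303 − 3P_{LinkUp} + 2P_{NetOne}).
∂π/∂P_{LinkUp} = 375 − 6P_{LinkUp} + 2P_{NetOne} = 0 ⇒ P_{LinkUp} = 62.5 + (1/3)P_{NetOne}.
Setting P_{LinkUp} = P_{NetOne} in the reaction function: P_{LinkUp} = 62.5 + (1/3)P_{LinkUp}, so P_{LinkUp} = 62.5 / (2/3) = 93.75.
q_{LinkUp} = 303 − 3·93.75 + 2·93.75 = 209.25.
Profit = (93.75 − 24)·209.25 = 14595.1875.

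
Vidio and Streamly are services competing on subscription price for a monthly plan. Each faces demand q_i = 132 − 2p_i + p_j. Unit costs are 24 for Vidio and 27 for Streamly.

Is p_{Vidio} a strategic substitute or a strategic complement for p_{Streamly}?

strategic complements

Vidio's profit: π = (p_{Vidio} − 24)(132 − 2p_{Vidio} + p_{Streamly}).
∂π/∂p_{Vidio} = 180 − 4p_{Vidio} + p_{Streamly} = 0 ⇒ p_{Vidio} = 45 + 0.25p_{Streamly}.
The best-response slope dp_{Vidio}/dp_{Streamly} = 0.25 > 0: the reaction function is upward-sloping, so the choices are strategic complements.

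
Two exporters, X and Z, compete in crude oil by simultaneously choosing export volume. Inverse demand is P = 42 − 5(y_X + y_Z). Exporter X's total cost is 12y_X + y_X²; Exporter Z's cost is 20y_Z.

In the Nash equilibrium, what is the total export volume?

Exporter X's profit: π = y_X(42 − 5(y_X + y_Z)) − 12y_X − y_X².
∂π/∂y_X = 30 − 12y_X − 5y_Z = 0, so y_X = 2.5 − (5/12)y_Z.
For Z: ∂π/∂y_Z = 22 − 10y_Z − 5y_X = 0 ⇒ y_Z = 2.2 − 0.5y_X.
Substituting the second reaction function into the first: y_X = 2.5 − (5/12)(2.2 − 0.5y_X), which gives (19/24)y_X = 19/12 ⇒ y_X = 2.
Then y_Z = 2.2 − 0.5·2 = 1.2.
Total export volume: 2 + 1.2 = 3.2.

3.2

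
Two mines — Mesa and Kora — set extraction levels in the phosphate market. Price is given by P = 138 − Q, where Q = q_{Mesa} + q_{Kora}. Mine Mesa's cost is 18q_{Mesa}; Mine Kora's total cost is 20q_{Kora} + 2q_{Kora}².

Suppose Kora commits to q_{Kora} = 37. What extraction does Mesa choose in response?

Mine Mesa's profit: π = q_{Mesa}(138 − (q_{Mesa} + q_{Kora})) − 18q_{Mesa}.
∂π/∂q_{Mesa} = 120 − 2q_{Mesa} − q_{Kora} = 0, so q_{Mesa} = 60 − 0.5q_{Kora}.
At q_{Kora} = 37: q_{Mesa} = 60 − 0.5·37 = 41.5.

41.5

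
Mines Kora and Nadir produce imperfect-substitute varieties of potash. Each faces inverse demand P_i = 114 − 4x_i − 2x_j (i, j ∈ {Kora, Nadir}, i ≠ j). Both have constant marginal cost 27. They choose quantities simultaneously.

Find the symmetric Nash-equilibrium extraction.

8.7

Mine Kora's profit: π = x_{Kora}(114 − 4x_{Kora} − 2x_{Nadir}) − 27x_{Kora}.
∂π/∂x_{Kora} = 87 − 8x_{Kora} − 2x_{Nadir} = 0 ⇒ x_{Kora} = 10.875 − 0.25x_{Nadir}.
By symmetry x_{Nadir} = x_{Kora}; substituting into the reaction function, 1.25x_{Kora} = 10.875 and x_{Kora} = 8.7.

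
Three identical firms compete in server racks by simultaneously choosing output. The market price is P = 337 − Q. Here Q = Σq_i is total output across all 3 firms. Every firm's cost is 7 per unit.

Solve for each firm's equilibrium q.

A representative firm's profit is π_i = q_i(337 − Q) − 7q_i, with Q = q_i + Σ_{j≠i} q_j.
First-order condition: 330 − 2q_i − Σ_{j≠i} q_j = 0.
In a symmetric equilibrium every firm chooses the same q, so Σ_{j≠i} q_j = 2q. The condition becomes 330 − 4q = 0, giving q = 330/4 = 82.5.

82.5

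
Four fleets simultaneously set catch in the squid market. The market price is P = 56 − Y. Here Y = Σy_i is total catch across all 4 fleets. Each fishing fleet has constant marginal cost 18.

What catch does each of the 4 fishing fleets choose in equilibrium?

A representative fishing fleet's profit is π_i = y_i(56 − Y) − 18y_i, with Y = y_i + Σ_{j≠i} y_j.
First-order condition: 38 − 2y_i − Σ_{j≠i} y_j = 0.
With identical fishing fleets, set every y_j = y: then 38 − 2y − 3y = 0, i.e. y = 38/5 = 7.6.

7.6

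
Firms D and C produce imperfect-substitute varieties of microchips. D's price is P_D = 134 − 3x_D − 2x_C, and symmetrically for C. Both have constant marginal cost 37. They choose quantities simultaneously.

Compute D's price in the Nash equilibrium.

Firm D's profit: π = x_D(134 − 3x_D − 2x_C) − 37x_D.
∂π/∂x_D = 97 − 6x_D − 2x_C = 0 ⇒ x_D = 97/6 − (1/3)x_C.
Setting x_D = x_C in the reaction function: x_D = 97/6 − (1/3)x_D, so x_D = (97/6) / (4/3) = 12.125.
P_D = 134 − 3·12.125 − 2·12.125 = 73.375.

73.375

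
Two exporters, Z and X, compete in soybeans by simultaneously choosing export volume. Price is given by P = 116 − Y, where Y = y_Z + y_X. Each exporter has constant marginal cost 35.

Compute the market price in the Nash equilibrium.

62

Exporter Z's profit: π = y_Z(116 − (y_Z + y_X)) − 35y_Z.
∂π/∂y_Z = 81 − 2y_Z − y_X = 0, so y_Z = 40.5 − 0.5y_X.
Setting y_Z = y_X in the reaction function: y_Z = 40.5 − 0.5y_Z, so y_Z = 40.5 / 1.5 = 27.
Equilibrium price: P = 116 − 54 = 62.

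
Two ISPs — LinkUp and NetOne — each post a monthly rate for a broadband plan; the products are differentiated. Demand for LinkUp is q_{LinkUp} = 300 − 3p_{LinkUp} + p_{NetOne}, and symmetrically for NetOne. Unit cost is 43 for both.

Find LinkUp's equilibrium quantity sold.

128.4

LinkUp's profit: π = (p_{LinkUp} − 43)(300 − 3p_{LinkUp} + p_{NetOne}).
∂π/∂p_{LinkUp} = 429 − 6p_{LinkUp} + p_{NetOne} = 0 ⇒ p_{LinkUp} = 71.5 + (1/6)p_{NetOne}.
By symmetry p_{NetOne} = p_{LinkUp}; substituting into the reaction function, (5/6)p_{LinkUp} = 71.5 and p_{LinkUp} = 85.8.
q_{LinkUp} = 300 − 3·85.8 + 85.8 = 128.4.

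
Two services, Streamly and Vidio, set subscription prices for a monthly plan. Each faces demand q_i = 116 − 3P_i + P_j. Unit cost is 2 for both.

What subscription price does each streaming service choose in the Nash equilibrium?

Streamly's profit: π = (P_{Streamly} − 2)(116 − 3P_{Streamly} + P_{Vidio}).
∂π/∂P_{Streamly} = 122 − 6P_{Streamly} + P_{Vidio} = 0 ⇒ P_{Streamly} = 61/3 + (1/6)P_{Vidio}.
The game is symmetric, so in equilibrium P_{Vidio} = P_{Streamly}: the reaction function gives (5/6)P_{Streamly} = 61/3, hence P_{Streamly} = 24.4.

24.4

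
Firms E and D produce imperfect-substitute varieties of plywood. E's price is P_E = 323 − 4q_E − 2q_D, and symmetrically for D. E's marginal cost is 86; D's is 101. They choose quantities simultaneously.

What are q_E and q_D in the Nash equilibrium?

Firm E's profit: π = q_E(323 − 4q_E − 2q_D) − 86q_E.
∂π/∂q_E = 237 − 8q_E − 2q_D = 0 ⇒ q_E = 29.625 − 0.25q_D.
Similarly q_D = 27.75 − 0.25q_E.
Solving the two reaction functions simultaneously: (1 − (−0.25)(−0.25))q_E = 29.625 − 0.25·27.75, so 0.9375q_E = 22.6875 and q_E = 24.2.
Then q_D = 27.75 − 0.25·24.2 = 21.7.

24.2, 21.7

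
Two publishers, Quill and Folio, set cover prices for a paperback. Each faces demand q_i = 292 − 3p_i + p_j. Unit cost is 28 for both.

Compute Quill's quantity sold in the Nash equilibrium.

Quill's profit: π = (p_{Quill} − 28)(292 − 3p_{Quill} + p_{Folio}).
∂π/∂p_{Quill} = 376 − 6p_{Quill} + p_{Folio} = 0 ⇒ p_{Quill} = 188/3 + (1/6)p_{Folio}.
The game is symmetric, so in equilibrium p_{Folio} = p_{Quill}: the reaction function gives (5/6)p_{Quill} = 188/3, hence p_{Quill} = 75.2.
q_{Quill} = 292 − 3·75.2 + 75.2 = 141.6.

141.6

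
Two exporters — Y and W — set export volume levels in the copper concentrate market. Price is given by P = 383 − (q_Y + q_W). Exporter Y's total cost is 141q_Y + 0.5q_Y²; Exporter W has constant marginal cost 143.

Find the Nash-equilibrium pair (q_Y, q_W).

Exporter Y's profit: π = q_Y(383 − (q_Y + q_W)) − 141q_Y − 0.5q_Y².
∂π/∂q_Y = 242 − 3q_Y − q_W = 0, so q_Y = 242/3 − (1/3)q_W.
For W: ∂π/∂q_W = 240 − 2q_W − q_Y = 0 ⇒ q_W = 120 − 0.5q_Y.
Plugging q_W into Y's best response: q_Y = 242/3 − (1/3)(120 − 0.5q_Y) ⇒ (5/6)q_Y = 122/3, so q_Y = 48.8.
Then q_W = 120 − 0.5·48.8 = 95.6.

48.8, 95.6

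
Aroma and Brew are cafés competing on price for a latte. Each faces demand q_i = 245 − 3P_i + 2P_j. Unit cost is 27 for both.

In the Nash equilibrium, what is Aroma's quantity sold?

Aroma's profit: π = (P_{Aroma} − 27)(245 − 3P_{Aroma} + 2P_{Brew}).
∂π/∂P_{Aroma} = 326 − 6P_{Aroma} + 2P_{Brew} = 0 ⇒ P_{Aroma} = 163/3 + (1/3)P_{Brew}.
The game is symmetric, so in equilibrium P_{Brew} = P_{Aroma}: the reaction function gives (2/3)P_{Aroma} = 163/3, hence P_{Aroma} = 81.5.
q_{Aroma} = 245 − 3·81.5 + 2·81.5 = 163.5.

163.5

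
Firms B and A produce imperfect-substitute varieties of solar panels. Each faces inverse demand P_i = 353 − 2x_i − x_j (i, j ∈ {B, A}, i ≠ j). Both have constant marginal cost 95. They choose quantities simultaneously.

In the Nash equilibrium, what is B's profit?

Firm B's profit: π = x_B(353 − 2x_B − x_A) − 95x_B.
∂π/∂x_B = 258 − 4x_B − x_A = 0 ⇒ x_B = 64.5 − 0.25x_A.
The game is symmetric, so in equilibrium x_A = x_B: the reaction function gives 1.25x_B = 64.5, hence x_B = 51.6.
P_B = 353 − 2·51.6 − 51.6 = 198.2.
Profit = (198.2 − 95)·51.6 = 5325.12.

5325.12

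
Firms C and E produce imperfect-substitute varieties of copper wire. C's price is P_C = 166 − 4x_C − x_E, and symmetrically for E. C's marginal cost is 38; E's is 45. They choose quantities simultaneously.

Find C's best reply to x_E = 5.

15.375

Firm C's profit: π = x_C(166 − 4x_C − x_E) − 38x_C.
∂π/∂x_C = 128 − 8x_C − x_E = 0 ⇒ x_C = 16 − 0.125x_E.
At x_E = 5: x_C = 16 − 0.125·5 = 15.375.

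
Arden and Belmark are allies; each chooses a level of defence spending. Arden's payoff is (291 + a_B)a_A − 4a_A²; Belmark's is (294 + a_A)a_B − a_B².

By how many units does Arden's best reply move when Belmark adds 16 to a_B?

Expanding Arden's payoff: 291a_A + a_Ba_A − 4a_A².
∂π/∂a_A = 291 + a_B − 8a_A = 0, so a_A = 36.375 + 0.125a_B.
The reaction-function slope is 0.125, so a 16-unit rise in a_B moves a_A by 0.125 × 16 = 2. Arden's best response rises — the actions are strategic complements.

2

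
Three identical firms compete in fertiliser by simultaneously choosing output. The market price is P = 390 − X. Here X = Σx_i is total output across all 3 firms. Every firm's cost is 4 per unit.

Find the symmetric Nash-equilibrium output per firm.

A representative firm's profit is π_i = x_i(390 − X) − 4x_i, with X = x_i + Σ_{j≠i} x_j.
First-order condition: 386 − 2x_i − Σ_{j≠i} x_j = 0.
In a symmetric equilibrium every firm chooses the same x, so Σ_{j≠i} x_j = 2x. The condition becomes 386 − 4x = 0, giving x = 386/4 = 96.5.

96.5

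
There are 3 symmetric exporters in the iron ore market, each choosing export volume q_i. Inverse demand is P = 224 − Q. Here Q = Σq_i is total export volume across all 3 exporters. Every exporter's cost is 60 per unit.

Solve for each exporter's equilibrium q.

41

A representative exporter's profit is π_i = q_i(224 − Q) − 60q_i, with Q = q_i + Σ_{j≠i} q_j.
First-order condition: 164 − 2q_i − Σ_{j≠i} q_j = 0.
In a symmetric equilibrium every exporter chooses the same q, so Σ_{j≠i} q_j = 2q. The condition becomes 164 − 4q = 0, giving q = 164/4 = 41.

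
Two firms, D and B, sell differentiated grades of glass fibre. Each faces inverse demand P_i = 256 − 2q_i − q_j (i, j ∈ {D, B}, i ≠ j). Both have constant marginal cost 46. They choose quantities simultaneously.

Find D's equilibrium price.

Firm D's profit: π = q_D(256 − 2q_D − q_B) − 46q_D.
∂π/∂q_D = 210 − 4q_D − q_B = 0 ⇒ q_D = 52.5 − 0.25q_B.
By symmetry q_B = q_D; substituting into the reaction function, 1.25q_D = 52.5 and q_D = 42.
P_D = 256 − 2·42 − 42 = 130.

130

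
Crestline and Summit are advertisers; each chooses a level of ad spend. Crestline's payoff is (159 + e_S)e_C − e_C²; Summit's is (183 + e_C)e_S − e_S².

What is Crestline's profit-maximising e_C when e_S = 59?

Expanding Crestline's payoff: 159e_C + e_Se_C − e_C².
∂π/∂e_C = 159 + e_S − 2e_C = 0, so e_C = 79.5 + 0.5e_S.
At e_S = 59: e_C = 79.5 + 0.5·59 = 109.

109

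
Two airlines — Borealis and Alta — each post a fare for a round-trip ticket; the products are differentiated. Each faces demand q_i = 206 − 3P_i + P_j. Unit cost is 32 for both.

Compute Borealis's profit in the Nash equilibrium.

2419.68

Borealis's profit: π = (P_{Borealis} − 32)(206 − 3P_{Borealis} + P_{Alta}).
∂π/∂P_{Borealis} = 302 − 6P_{Borealis} + P_{Alta} = 0 ⇒ P_{Borealis} = 151/3 + (1/6)P_{Alta}.
Setting P_{Borealis} = P_{Alta} in the reaction function: P_{Borealis} = 151/3 + (1/6)P_{Borealis}, so P_{Borealis} = (151/3) / (5/6) = 60.4.
q_{Borealis} = 206 − 3·60.4 + 60.4 = 85.2.
Profit = (60.4 − 32)·85.2 = 2419.68.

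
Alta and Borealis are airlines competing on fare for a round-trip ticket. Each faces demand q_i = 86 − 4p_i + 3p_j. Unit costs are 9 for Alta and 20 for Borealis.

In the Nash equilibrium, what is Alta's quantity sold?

Alta's profit: π = (p_{Alta} − 9)(86 − 4p_{Alta} + 3p_{Borealis}).
∂π/∂p_{Alta} = 122 − 8p_{Alta} + 3p_{Borealis} = 0 ⇒ p_{Alta} = 15.25 + 0.375p_{Borealis}.
Similarly p_{Borealis} = 20.75 + 0.375p_{Alta}.
Substituting the second reaction function into the first: p_{Alta} = 15.25 + 0.375(20.75 + 0.375p_{Alta}), which gives (55/64)p_{Alta} = 737/32 ⇒ p_{Alta} = 26.8.
Then p_{Borealis} = 20.75 + 0.375·26.8 = 30.8.
q_{Alta} = 86 − 4·26.8 + 3·30.8 = 71.2.

71.2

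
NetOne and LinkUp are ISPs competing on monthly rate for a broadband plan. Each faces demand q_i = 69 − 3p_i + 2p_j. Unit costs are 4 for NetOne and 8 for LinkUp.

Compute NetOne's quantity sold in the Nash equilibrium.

51

NetOne's profit: π = (p_{NetOne} − 4)(69 − 3p_{NetOne} + 2p_{LinkUp}).
∂π/∂p_{NetOne} = 81 − 6p_{NetOne} + 2p_{LinkUp} = 0 ⇒ p_{NetOne} = 13.5 + (1/3)p_{LinkUp}.
Similarly p_{LinkUp} = 15.5 + (1/3)p_{NetOne}.
Substituting the second reaction function into the first: p_{NetOne} = 13.5 + (1/3)(15.5 + (1/3)p_{NetOne}), which gives (8/9)p_{NetOne} = 56/3 ⇒ p_{NetOne} = 21.
Then p_{LinkUp} = 15.5 + (1/3)·21 = 22.5.
q_{NetOne} = 69 − 3·21 + 2·22.5 = 51.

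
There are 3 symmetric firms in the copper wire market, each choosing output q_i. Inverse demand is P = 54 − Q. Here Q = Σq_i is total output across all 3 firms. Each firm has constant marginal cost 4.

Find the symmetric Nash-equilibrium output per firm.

A representative firm's profit is π_i = q_i(54 − Q) − 4q_i, with Q = q_i + Σ_{j≠i} q_j.
First-order condition: 50 − 2q_i − Σ_{j≠i} q_j = 0.
In a symmetric equilibrium every firm chooses the same q, so Σ_{j≠i} q_j = 2q. The condition becomes 50 − 4q = 0, giving q = 50/4 = 12.5.

12.5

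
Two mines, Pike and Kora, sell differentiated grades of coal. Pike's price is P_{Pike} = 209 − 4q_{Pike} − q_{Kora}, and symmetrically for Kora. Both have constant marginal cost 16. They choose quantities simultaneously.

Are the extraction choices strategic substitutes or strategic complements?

Mine Pike's profit: π = q_{Pike}(209 − 4q_{Pike} − q_{Kora}) − 16q_{Pike}.
∂π/∂q_{Pike} = 193 − 8q_{Pike} − q_{Kora} = 0 ⇒ q_{Pike} = 24.125 − 0.125q_{Kora}.
The best-response slope dq_{Pike}/dq_{Kora} = −0.125 < 0: the reaction function is downward-sloping, so the choices are strategic substitutes.

strategic substitutes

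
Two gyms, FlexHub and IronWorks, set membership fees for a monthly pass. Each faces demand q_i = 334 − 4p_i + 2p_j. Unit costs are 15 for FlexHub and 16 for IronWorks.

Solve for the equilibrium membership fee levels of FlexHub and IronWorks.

FlexHub's profit: π = (p_{FlexHub} − 15)(334 − 4p_{FlexHub} + 2p_{IronWorks}).
∂π/∂p_{FlexHub} = 394 − 8p_{FlexHub} + 2p_{IronWorks} = 0 ⇒ p_{FlexHub} = 49.25 + 0.25p_{IronWorks}.
Similarly p_{IronWorks} = 49.75 + 0.25p_{FlexHub}.
Substituting the second reaction function into the first: p_{FlexHub} = 49.25 + 0.25(49.75 + 0.25p_{FlexHub}), which gives 0.9375p_{FlexHub} = 61.6875 ⇒ p_{FlexHub} = 65.8.
Then p_{IronWorks} = 49.75 + 0.25·65.8 = 66.2.

65.8, 66.2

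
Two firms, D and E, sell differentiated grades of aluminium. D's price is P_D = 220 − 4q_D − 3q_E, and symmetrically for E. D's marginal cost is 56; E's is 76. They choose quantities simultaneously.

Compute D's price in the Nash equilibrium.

120

Firm D's profit: π = q_D(220 − 4q_D − 3q_E) − 56q_D.
∂π/∂q_D = 164 − 8q_D − 3q_E = 0 ⇒ q_D = 20.5 − 0.375q_E.
Similarly q_E = 18 − 0.375q_D.
Substituting the second reaction function into the first: q_D = 20.5 − 0.375(18 − 0.375q_D), which gives (55/64)q_D = 13.75 ⇒ q_D = 16.
Then q_E = 18 − 0.375·16 = 12.
P_D = 220 − 4·16 − 3·12 = 120.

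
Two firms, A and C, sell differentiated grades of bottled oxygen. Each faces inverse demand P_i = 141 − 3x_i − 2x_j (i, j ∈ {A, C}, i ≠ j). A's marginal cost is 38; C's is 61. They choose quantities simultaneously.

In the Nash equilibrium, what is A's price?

80.9375

Firm A's profit: π = x_A(141 − 3x_A − 2x_C) − 38x_A.
∂π/∂x_A = 103 − 6x_A − 2x_C = 0 ⇒ x_A = 103/6 − (1/3)x_C.
Similarly x_C = 40/3 − (1/3)x_A.
Solving the two reaction functions simultaneously: (1 − (−1/3)(−1/3))x_A = 103/6 − (1/3)·(40/3), so (8/9)x_A = 229/18 and x_A = 14.3125.
Then x_C = 40/3 − (1/3)·14.3125 = 8.5625.
P_A = 141 − 3·14.3125 − 2·8.5625 = 80.9375.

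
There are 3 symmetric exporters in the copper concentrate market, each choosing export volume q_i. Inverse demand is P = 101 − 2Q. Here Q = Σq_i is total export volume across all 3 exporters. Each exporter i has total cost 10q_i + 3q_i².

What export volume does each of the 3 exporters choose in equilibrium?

6.5

A representative exporter's profit is π_i = q_i(101 − 2Q) − 10q_i − 3q_i², with Q = q_i + Σ_{j≠i} q_j.
First-order condition: 91 − 10q_i − 2Σ_{j≠i} q_j = 0.
With identical exporters, set every q_j = q: then 91 − 10q − 4q = 0, i.e. q = 91/14 = 6.5.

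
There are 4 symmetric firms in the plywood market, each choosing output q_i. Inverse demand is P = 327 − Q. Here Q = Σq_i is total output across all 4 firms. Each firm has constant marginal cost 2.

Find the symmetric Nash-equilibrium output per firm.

65

A representative firm's profit is π_i = q_i(327 − Q) − 2q_i, with Q = q_i + Σ_{j≠i} q_j.
First-order condition: 325 − 2q_i − Σ_{j≠i} q_j = 0.
In a symmetric equilibrium every firm chooses the same q, so Σ_{j≠i} q_j = 3q. The condition becomes 325 − 5q = 0, giving q = 325/5 = 65.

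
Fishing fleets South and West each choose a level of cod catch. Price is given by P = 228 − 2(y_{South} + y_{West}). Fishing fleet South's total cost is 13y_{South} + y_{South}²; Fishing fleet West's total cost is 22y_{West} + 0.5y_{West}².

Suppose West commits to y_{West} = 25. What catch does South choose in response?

Fishing fleet South's profit: π = y_{South}(228 − 2(y_{South} + y_{West})) − 13y_{South} − y_{South}².
∂π/∂y_{South} = 215 − 6y_{South} − 2y_{West} = 0, so y_{South} = 215/6 − (1/3)y_{West}.
At y_{West} = 25: y_{South} = 215/6 − (1/3)·25 = 27.5.

27.5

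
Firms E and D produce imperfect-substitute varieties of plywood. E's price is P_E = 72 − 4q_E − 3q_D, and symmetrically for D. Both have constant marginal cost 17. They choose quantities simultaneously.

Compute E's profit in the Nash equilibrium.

100

Firm E's profit: π = q_E(72 − 4q_E − 3q_D) − 17q_E.
∂π/∂q_E = 55 − 8q_E − 3q_D = 0 ⇒ q_E = 6.875 − 0.375q_D.
Setting q_E = q_D in the reaction function: q_E = 6.875 − 0.375q_E, so q_E = 6.875 / 1.375 = 5.
P_E = 72 − 4·5 − 3·5 = 37.
Profit = (37 − 17)·5 = 100.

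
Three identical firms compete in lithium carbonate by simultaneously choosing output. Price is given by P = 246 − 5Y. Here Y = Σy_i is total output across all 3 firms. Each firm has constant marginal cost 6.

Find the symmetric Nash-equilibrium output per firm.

12

A representative firm's profit is π_i = y_i(246 − 5Y) − 6y_i, with Y = y_i + Σ_{j≠i} y_j.
First-order condition: 240 − 10y_i − 5Σ_{j≠i} y_j = 0.
With identical firms, set every y_j = y: then 240 − 10y − 10y = 0, i.e. y = 240/20 = 12.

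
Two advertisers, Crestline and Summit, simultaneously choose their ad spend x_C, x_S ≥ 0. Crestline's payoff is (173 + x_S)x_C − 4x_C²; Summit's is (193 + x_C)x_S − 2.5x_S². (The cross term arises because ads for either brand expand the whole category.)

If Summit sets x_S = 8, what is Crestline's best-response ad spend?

Expanding Crestline's payoff: 173x_C + x_Sx_C − 4x_C².
∂π/∂x_C = 173 + x_S − 8x_C = 0, so x_C = 21.625 + 0.125x_S.
At x_S = 8: x_C = 21.625 + 0.125·8 = 22.625.

22.625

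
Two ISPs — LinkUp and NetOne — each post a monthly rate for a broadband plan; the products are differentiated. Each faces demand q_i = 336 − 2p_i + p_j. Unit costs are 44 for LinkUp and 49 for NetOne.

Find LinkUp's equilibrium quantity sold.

LinkUp's profit: π = (p_{LinkUp} − 44)(336 − 2p_{LinkUp} + p_{NetOne}).
∂π/∂p_{LinkUp} = 424 − 4p_{LinkUp} + p_{NetOne} = 0 ⇒ p_{LinkUp} = 106 + 0.25p_{NetOne}.
Similarly p_{NetOne} = 108.5 + 0.25p_{LinkUp}.
Substituting the second reaction function into the first: p_{LinkUp} = 106 + 0.25(108.5 + 0.25p_{LinkUp}), which gives 0.9375p_{LinkUp} = 133.125 ⇒ p_{LinkUp} = 142.
Then p_{NetOne} = 108.5 + 0.25·142 = 144.
q_{LinkUp} = 336 − 2·142 + 144 = 196.

196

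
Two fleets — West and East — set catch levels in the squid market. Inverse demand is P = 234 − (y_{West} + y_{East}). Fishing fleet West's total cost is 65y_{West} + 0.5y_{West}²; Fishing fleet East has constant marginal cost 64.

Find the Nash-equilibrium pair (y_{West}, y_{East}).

Fishing fleet West's profit: π = y_{West}(234 − (y_{West} + y_{East})) − 65y_{West} − 0.5y_{West}².
∂π/∂y_{West} = 169 − 3y_{West} − y_{East} = 0, so y_{West} = 169/3 − (1/3)y_{East}.
For East: ∂π/∂y_{East} = 170 − 2y_{East} − y_{West} = 0 ⇒ y_{East} = 85 − 0.5y_{West}.
Substituting the second reaction function into the first: y_{West} = 169/3 − (1/3)(85 − 0.5y_{West}), which gives (5/6)y_{West} = 28 ⇒ y_{West} = 33.6.
Then y_{East} = 85 − 0.5·33.6 = 68.2.

33.6, 68.2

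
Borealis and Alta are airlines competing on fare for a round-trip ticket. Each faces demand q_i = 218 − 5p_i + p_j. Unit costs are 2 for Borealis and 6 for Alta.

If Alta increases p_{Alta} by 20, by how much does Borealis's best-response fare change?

2

Borealis's profit: π = (p_{Borealis} − 2)(218 − 5p_{Borealis} + p_{Alta}).
∂π/∂p_{Borealis} = 228 − 10p_{Borealis} + p_{Alta} = 0 ⇒ p_{Borealis} = 22.8 + 0.1p_{Alta}.
The reaction-function slope is 0.1, so a 20-unit rise in p_{Alta} moves p_{Borealis} by 0.1 × 20 = 2. Borealis's best response rises — the actions are strategic complements.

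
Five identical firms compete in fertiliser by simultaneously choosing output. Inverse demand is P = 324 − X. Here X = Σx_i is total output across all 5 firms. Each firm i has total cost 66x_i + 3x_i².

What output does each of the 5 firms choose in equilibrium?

A representative firm's profit is π_i = x_i(324 − X) − 66x_i − 3x_i², with X = x_i + Σ_{j≠i} x_j.
First-order condition: 258 − 8x_i − Σ_{j≠i} x_j = 0.
In a symmetric equilibrium every firm chooses the same x, so Σ_{j≠i} x_j = 4x. The condition becomes 258 − 12x = 0, giving x = 258/12 = 21.5.

21.5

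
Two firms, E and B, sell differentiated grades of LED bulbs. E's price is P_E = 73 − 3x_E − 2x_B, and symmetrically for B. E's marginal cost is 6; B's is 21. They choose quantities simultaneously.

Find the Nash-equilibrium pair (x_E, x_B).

Firm E's profit: π = x_E(73 − 3x_E − 2x_B) − 6x_E.
∂π/∂x_E = 67 − 6x_E − 2x_B = 0 ⇒ x_E = 67/6 − (1/3)x_B.
Similarly x_B = 26/3 − (1/3)x_E.
Solving the two reaction functions simultaneously: (1 − (−1/3)(−1/3))x_E = 67/6 − (1/3)·(26/3), so (8/9)x_E = 149/18 and x_E = 9.3125.
Then x_B = 26/3 − (1/3)·9.3125 = 5.5625.

9.3125, 5.5625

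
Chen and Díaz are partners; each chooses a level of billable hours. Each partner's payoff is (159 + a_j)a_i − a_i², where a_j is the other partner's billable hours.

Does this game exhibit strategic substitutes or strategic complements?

Chen's payoff is (159 + a_D)a_C − a_C².
∂π/∂a_C = 159 + a_D − 2a_C = 0, so a_C = 79.5 + 0.5a_D.
The best-response slope da_C/da_D = 0.5 > 0: the reaction function is upward-sloping, so the choices are strategic complements.

strategic complements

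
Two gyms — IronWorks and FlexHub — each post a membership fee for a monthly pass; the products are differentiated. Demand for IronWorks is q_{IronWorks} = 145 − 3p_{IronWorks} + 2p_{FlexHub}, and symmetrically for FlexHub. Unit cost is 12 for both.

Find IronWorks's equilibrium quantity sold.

IronWorks's profit: π = (p_{IronWorks} − 12)(145 − 3p_{IronWorks} + 2p_{FlexHub}).
∂π/∂p_{IronWorks} = 181 − 6p_{IronWorks} + 2p_{FlexHub} = 0 ⇒ p_{IronWorks} = 181/6 + (1/3)p_{FlexHub}.
By symmetry p_{FlexHub} = p_{IronWorks}; substituting into the reaction function, (2/3)p_{IronWorks} = 181/6 and p_{IronWorks} = 45.25.
q_{IronWorks} = 145 − 3·45.25 + 2·45.25 = 99.75.

99.75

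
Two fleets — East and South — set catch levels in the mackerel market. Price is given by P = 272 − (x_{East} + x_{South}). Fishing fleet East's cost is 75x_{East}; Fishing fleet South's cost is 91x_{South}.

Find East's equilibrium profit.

Fishing fleet East's profit: π = x_{East}(272 − (x_{East} + x_{South})) − 75x_{East}.
∂π/∂x_{East} = 197 − 2x_{East} − x_{South} = 0, so x_{East} = 98.5 − 0.5x_{South}.
By the same steps for South: x_{South} = 90.5 − 0.5x_{East}.
Substituting the second reaction function into the first: x_{East} = 98.5 − 0.5(90.5 − 0.5x_{East}), which gives 0.75x_{East} = 53.25 ⇒ x_{East} = 71.
Then x_{South} = 90.5 − 0.5·71 = 55.
Price P = 272 − 126 = 146.
East's profit: (146 − 75)·71 = 5041.

5041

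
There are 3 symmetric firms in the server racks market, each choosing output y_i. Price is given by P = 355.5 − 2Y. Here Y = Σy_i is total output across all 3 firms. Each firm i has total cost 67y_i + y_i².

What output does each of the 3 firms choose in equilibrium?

28.85

A representative firm's profit is π_i = y_i(355.5 − 2Y) − 67y_i − y_i², with Y = y_i + Σ_{j≠i} y_j.
First-order condition: 288.5 − 6y_i − 2Σ_{j≠i} y_j = 0.
With identical firms, set every y_j = y: then 288.5 − 6y − 4y = 0, i.e. y = 288.5/10 = 28.85.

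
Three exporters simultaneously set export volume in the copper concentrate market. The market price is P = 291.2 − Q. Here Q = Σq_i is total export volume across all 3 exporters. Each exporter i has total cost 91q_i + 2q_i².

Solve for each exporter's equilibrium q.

A representative exporter's profit is π_i = q_i(291.2 − Q) − 91q_i − 2q_i², with Q = q_i + Σ_{j≠i} q_j.
First-order condition: 200.2 − 6q_i − Σ_{j≠i} q_j = 0.
In a symmetric equilibrium every exporter chooses the same q, so Σ_{j≠i} q_j = 2q. The condition becomes 200.2 − 8q = 0, giving q = 200.2/8 = 25.025.

25.025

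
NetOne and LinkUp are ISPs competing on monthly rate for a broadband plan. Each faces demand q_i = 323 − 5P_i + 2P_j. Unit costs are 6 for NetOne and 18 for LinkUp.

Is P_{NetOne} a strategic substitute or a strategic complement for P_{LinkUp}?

strategic complements

NetOne's profit: π = (P_{NetOne} − 6)(323 − 5P_{NetOne} + 2P_{LinkUp}).
∂π/∂P_{NetOne} = 353 − 10P_{NetOne} + 2P_{LinkUp} = 0 ⇒ P_{NetOne} = 35.3 + 0.2P_{LinkUp}.
The best-response slope dP_{NetOne}/dP_{LinkUp} = 0.2 > 0: the reaction function is upward-sloping, so the choices are strategic complements.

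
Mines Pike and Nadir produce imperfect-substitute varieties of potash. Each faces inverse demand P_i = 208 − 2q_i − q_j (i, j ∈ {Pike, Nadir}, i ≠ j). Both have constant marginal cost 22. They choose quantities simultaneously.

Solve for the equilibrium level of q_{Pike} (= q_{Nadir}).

Mine Pike's profit: π = q_{Pike}(208 − 2q_{Pike} − q_{Nadir}) − 22q_{Pike}.
∂π/∂q_{Pike} = 186 − 4q_{Pike} − q_{Nadir} = 0 ⇒ q_{Pike} = 46.5 − 0.25q_{Nadir}.
By symmetry q_{Nadir} = q_{Pike}; substituting into the reaction function, 1.25q_{Pike} = 46.5 and q_{Pike} = 37.2.

37.2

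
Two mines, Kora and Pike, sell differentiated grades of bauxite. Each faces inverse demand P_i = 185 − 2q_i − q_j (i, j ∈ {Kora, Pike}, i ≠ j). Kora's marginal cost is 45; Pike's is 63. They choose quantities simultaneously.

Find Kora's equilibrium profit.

1705.28

Mine Kora's profit: π = q_{Kora}(185 − 2q_{Kora} − q_{Pike}) − 45q_{Kora}.
∂π/∂q_{Kora} = 140 − 4q_{Kora} − q_{Pike} = 0 ⇒ q_{Kora} = 35 − 0.25q_{Pike}.
Similarly q_{Pike} = 30.5 − 0.25q_{Kora}.
Solving the two reaction functions simultaneously: (1 − (−0.25)(−0.25))q_{Kora} = 35 − 0.25·30.5, so 0.9375q_{Kora} = 27.375 and q_{Kora} = 29.2.
Then q_{Pike} = 30.5 − 0.25·29.2 = 23.2.
P_{Kora} = 185 − 2·29.2 − 23.2 = 103.4.
Profit = (103.4 − 45)·29.2 = 1705.28.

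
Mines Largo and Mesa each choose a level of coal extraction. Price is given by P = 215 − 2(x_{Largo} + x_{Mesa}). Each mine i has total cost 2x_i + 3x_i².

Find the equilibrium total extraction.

35.5

Mine Largo's profit: π = x_{Largo}(215 − 2(x_{Largo} + x_{Mesa})) − 2x_{Largo} − 3x_{Largo}².
∂π/∂x_{Largo} = 213 − 10x_{Largo} − 2x_{Mesa} = 0, so x_{Largo} = 21.3 − 0.2x_{Mesa}.
The game is symmetric, so in equilibrium x_{Mesa} = x_{Largo}: the reaction function gives 1.2x_{Largo} = 21.3, hence x_{Largo} = 17.75.
Total extraction: 17.75 + 17.75 = 35.5.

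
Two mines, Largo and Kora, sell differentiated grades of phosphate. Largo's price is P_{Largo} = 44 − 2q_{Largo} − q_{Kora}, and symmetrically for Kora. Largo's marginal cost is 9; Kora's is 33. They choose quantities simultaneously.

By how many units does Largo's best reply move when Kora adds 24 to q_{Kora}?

-6

Mine Largo's profit: π = q_{Largo}(44 − 2q_{Largo} − q_{Kora}) − 9q_{Largo}.
∂π/∂q_{Largo} = 35 − 4q_{Largo} − q_{Kora} = 0 ⇒ q_{Largo} = 8.75 − 0.25q_{Kora}.
The reaction-function slope is −0.25, so a 24-unit rise in q_{Kora} moves q_{Largo} by −0.25 × 24 = −6. Largo's best response falls — the actions are strategic substitutes.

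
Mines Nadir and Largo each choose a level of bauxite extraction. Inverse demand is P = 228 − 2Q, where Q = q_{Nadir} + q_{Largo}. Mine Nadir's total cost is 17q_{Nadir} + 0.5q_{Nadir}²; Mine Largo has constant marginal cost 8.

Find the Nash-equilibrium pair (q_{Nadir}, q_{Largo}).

Mine Nadir's profit: π = q_{Nadir}(228 − 2(q_{Nadir} + q_{Largo})) − 17q_{Nadir} − 0.5q_{Nadir}².
∂π/∂q_{Nadir} = 211 − 5q_{Nadir} − 2q_{Largo} = 0, so q_{Nadir} = 42.2 − 0.4q_{Largo}.
For Largo: ∂π/∂q_{Largo} = 220 − 4q_{Largo} − 2q_{Nadir} = 0 ⇒ q_{Largo} = 55 − 0.5q_{Nadir}.
Substituting the second reaction function into the first: q_{Nadir} = 42.2 − 0.4(55 − 0.5q_{Nadir}), which gives 0.8q_{Nadir} = 20.2 ⇒ q_{Nadir} = 25.25.
Then q_{Largo} = 55 − 0.5·25.25 = 42.375.

25.25, 42.375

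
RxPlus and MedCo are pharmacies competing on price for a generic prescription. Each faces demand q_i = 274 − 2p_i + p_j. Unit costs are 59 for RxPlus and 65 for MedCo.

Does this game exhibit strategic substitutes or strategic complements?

RxPlus's profit: π = (p_{RxPlus} − 59)(274 − 2p_{RxPlus} + p_{MedCo}).
∂π/∂p_{RxPlus} = 392 − 4p_{RxPlus} + p_{MedCo} = 0 ⇒ p_{RxPlus} = 98 + 0.25p_{MedCo}.
The best-response slope dp_{RxPlus}/dp_{MedCo} = 0.25 > 0: the reaction function is upward-sloping, so the choices are strategic complements.

strategic complements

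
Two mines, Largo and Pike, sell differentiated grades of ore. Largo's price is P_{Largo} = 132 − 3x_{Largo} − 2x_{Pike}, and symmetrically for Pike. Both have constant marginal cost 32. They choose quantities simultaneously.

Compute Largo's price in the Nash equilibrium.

69.5

Mine Largo's profit: π = x_{Largo}(132 − 3x_{Largo} − 2x_{Pike}) − 32x_{Largo}.
∂π/∂x_{Largo} = 100 − 6x_{Largo} − 2x_{Pike} = 0 ⇒ x_{Largo} = 50/3 − (1/3)x_{Pike}.
The game is symmetric, so in equilibrium x_{Pike} = x_{Largo}: the reaction function gives (4/3)x_{Largo} = 50/3, hence x_{Largo} = 12.5.
P_{Largo} = 132 − 3·12.5 − 2·12.5 = 69.5.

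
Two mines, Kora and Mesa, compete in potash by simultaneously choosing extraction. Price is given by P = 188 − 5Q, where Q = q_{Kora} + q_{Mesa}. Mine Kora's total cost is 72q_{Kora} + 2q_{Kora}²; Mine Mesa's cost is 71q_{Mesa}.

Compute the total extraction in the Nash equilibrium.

Mine Kora's profit: π = q_{Kora}(188 − 5(q_{Kora} + q_{Mesa})) − 72q_{Kora} − 2q_{Kora}².
∂π/∂q_{Kora} = 116 − 14q_{Kora} − 5q_{Mesa} = 0, so q_{Kora} = 58/7 − (5/14)q_{Mesa}.
For Mesa: ∂π/∂q_{Mesa} = 117 − 10q_{Mesa} − 5q_{Kora} = 0 ⇒ q_{Mesa} = 11.7 − 0.5q_{Kora}.
Solving the two reaction functions simultaneously: (1 − (−5/14)(−0.5))q_{Kora} = 58/7 − (5/14)·11.7, so (23/28)q_{Kora} = 115/28 and q_{Kora} = 5.
Then q_{Mesa} = 11.7 − 0.5·5 = 9.2.
Total extraction: 5 + 9.2 = 14.2.

14.2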